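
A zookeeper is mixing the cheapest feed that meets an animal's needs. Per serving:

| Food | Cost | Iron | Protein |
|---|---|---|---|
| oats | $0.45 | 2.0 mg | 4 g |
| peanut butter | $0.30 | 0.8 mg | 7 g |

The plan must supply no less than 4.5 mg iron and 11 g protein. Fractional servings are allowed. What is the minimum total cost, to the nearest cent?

With two linear requirements the optimum uses one or two foods; enumerate the corners.
oats only: max(4.5/2.0, 11/4) = 2.75 servings → $1.24.
peanut butter only: max(4.5/0.8, 11/7) = 5.625 servings → $1.69.
oats + peanut butter with both tight: 2.102 servings and 0.3704 servings → $1.06.
Cheapest feasible corner: $1.06.

$1.06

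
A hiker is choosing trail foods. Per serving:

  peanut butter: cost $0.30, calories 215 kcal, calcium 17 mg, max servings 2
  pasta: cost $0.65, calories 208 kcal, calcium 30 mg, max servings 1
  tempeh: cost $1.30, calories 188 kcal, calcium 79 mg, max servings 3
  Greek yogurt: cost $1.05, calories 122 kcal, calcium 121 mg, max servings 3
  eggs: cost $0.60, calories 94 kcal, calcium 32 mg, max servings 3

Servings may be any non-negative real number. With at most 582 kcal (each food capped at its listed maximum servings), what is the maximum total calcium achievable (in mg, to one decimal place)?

Calcium per kcal: Greek yogurt 0.9918, tempeh 0.4202, eggs 0.3404, pasta 0.1442, peanut butter 0.07907.
Take 3 servings of Greek yogurt: uses 366 kcal, +363.0 mg calcium (running total 363.0 mg).
Take 1.149 servings of tempeh: uses 216 kcal, +90.8 mg calcium (running total 453.8 mg).
Filling greedily by calcium-per-kcal is optimal for one linear limit, giving 453.8 mg.

453.8 mg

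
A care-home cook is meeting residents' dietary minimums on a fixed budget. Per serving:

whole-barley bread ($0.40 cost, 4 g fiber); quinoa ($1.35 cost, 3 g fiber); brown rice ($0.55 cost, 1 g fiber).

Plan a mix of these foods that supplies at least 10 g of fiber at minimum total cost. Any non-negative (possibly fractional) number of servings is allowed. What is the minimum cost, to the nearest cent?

$1.00

Cost per g of fiber: whole-barley bread $0.1000, quinoa $0.4500, brown rice $0.5500.
With no serving limits, use only whole-barley bread: 10 g / 4 g = 2.5 servings × $0.40 = $1.00.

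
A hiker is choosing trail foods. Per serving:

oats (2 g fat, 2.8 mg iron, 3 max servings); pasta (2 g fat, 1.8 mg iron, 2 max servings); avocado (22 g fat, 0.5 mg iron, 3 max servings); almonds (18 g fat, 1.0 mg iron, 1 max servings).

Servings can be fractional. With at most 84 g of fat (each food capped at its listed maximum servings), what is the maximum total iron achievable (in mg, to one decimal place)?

14.3 mg

Iron per g fat: oats 1.4, pasta 0.9, almonds 0.05556, avocado 0.02273.
Take 3 servings of oats: uses 6 g fat, +8.4 mg iron (running total 8.4 mg).
Take 2 servings of pasta: uses 4 g fat, +3.6 mg iron (running total 12.0 mg).
Take 1 serving of almonds: uses 18 g fat, +1.0 mg iron (running total 13.0 mg).
Take 2.545 servings of avocado: uses 56 g fat, +1.3 mg iron (running total 14.3 mg).
Greedy by best ratio exhausts the fat allowance optimally: 14.3 mg.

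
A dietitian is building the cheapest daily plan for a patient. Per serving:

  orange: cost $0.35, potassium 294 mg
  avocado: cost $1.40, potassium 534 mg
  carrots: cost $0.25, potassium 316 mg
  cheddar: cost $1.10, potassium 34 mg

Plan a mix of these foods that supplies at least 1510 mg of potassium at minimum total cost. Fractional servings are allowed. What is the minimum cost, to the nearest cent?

Cost per mg of potassium: carrots $0.0008, orange $0.0012, avocado $0.0026, cheddar $0.0324.
With no serving limits, use only carrots: 1510 mg / 316 mg = 4.778 servings × $0.25 = $1.19.

$1.19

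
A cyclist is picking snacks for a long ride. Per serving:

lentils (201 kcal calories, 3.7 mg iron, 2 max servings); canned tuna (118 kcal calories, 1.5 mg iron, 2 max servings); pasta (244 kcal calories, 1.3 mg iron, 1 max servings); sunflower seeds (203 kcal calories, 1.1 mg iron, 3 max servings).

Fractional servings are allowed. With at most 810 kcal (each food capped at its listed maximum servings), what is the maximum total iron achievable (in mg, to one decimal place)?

11.3 mg

Iron per kcal: lentils 0.01841, canned tuna 0.01271, sunflower seeds 0.005419, pasta 0.005328.
Take 2 servings of lentils: uses 402 kcal, +7.4 mg iron (running total 7.4 mg).
Take 2 servings of canned tuna: uses 236 kcal, +3.0 mg iron (running total 10.4 mg).
Take 0.8473 servings of sunflower seeds: uses 172 kcal, +0.9 mg iron (running total 11.3 mg).
Greedy by best ratio exhausts the calories allowance optimally: 11.3 mg.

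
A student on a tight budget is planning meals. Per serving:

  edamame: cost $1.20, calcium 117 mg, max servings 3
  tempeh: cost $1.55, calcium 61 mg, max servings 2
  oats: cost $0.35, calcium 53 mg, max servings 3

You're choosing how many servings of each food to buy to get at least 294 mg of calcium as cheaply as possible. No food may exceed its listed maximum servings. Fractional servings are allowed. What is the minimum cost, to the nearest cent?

Cost per mg of calcium: oats $0.0066, edamame $0.0103, tempeh $0.0254.
Take 3 servings of oats: +159.0 mg calcium for $1.05 (total $1.05, still need 135.0 mg).
Take 1.154 servings of edamame: +135.0 mg calcium for $1.38 (total $2.43, still need 0.0 mg).
Greedy by cheapest-per-mg is optimal for a single linear constraint, so the minimum cost is $2.43.

$2.43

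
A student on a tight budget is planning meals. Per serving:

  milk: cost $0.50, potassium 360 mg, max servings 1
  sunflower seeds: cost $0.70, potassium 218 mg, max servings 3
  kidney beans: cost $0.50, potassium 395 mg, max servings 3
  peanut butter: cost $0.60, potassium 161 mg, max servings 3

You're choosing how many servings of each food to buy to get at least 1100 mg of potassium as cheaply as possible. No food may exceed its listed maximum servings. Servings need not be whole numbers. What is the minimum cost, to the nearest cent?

Cost per mg of potassium: kidney beans $0.0013, milk $0.0014, sunflower seeds $0.0032, peanut butter $0.0037.
Take 2.785 servings of kidney beans: +1100.0 mg potassium for $1.39 (total $1.39, still need 0.0 mg).
Greedy by cheapest-per-mg is optimal for a single linear constraint, so the minimum cost is $1.39.

$1.39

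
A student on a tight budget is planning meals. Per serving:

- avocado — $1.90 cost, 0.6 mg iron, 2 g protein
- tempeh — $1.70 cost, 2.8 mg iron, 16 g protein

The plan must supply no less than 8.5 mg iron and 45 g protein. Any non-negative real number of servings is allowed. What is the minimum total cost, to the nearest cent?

$5.16

Two binding constraints pin down two serving amounts, so the optimal mix uses at most two foods. The candidates are each food alone (scaled to the tighter of iron/protein) and each pair with both constraints tight.
avocado only: max(8.5/0.6, 45/2) = 22.5 servings → $42.75.
tempeh only: max(8.5/2.8, 45/16) = 3.036 servings → $5.16.
avocado + tempeh with both tight: 2.5 servings and 2.5 servings → $9.00.
So the least-cost plan costs $5.16.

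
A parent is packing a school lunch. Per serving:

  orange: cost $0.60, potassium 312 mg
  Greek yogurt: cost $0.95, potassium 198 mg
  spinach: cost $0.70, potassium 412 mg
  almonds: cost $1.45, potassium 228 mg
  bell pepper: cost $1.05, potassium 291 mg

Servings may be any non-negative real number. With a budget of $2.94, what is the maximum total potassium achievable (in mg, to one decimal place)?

1730.4 mg

Potassium per dollar: spinach 588.6, orange 520, bell pepper 277.1, Greek yogurt 208.4, almonds 157.2.
With no serving limits, spend the whole cost allowance on spinach: $2.94 / $0.70 × 412 mg = 1730.4 mg.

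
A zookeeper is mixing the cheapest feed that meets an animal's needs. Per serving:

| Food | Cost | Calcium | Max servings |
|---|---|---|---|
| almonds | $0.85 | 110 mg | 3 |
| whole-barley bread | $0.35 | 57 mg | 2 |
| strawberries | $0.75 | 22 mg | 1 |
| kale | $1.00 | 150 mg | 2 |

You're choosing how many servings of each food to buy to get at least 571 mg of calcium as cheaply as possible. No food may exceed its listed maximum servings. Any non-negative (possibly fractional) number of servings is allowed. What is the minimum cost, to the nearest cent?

Cost per mg of calcium: whole-barley bread $0.0061, kale $0.0067, almonds $0.0077, strawberries $0.0341.
Take 2 servings of whole-barley bread: +114.0 mg calcium for $0.70 (total $0.70, still need 457.0 mg).
Take 2 servings of kale: +300.0 mg calcium for $2.00 (total $2.70, still need 157.0 mg).
Take 1.427 servings of almonds: +157.0 mg calcium for $1.21 (total $3.91, still need 0.0 mg).
Greedy by cheapest-per-mg is optimal for a single linear constraint, so the minimum cost is $3.91.

$3.91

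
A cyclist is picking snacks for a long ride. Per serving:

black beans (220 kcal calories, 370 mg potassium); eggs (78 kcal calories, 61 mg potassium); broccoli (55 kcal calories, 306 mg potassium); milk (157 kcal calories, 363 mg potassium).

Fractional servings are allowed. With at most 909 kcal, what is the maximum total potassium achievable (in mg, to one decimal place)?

5057.3 mg

Potassium per kcal: broccoli 5.564, milk 2.312, black beans 1.682, eggs 0.7821.
With no serving limits, spend the whole calories allowance on broccoli: 909 kcal / 55 kcal × 306 mg = 5057.3 mg.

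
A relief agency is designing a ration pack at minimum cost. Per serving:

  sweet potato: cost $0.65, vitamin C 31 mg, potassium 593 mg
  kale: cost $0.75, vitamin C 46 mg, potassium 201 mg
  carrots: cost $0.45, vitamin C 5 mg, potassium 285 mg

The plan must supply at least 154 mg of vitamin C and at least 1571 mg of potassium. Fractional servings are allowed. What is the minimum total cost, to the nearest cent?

$2.79

Two binding constraints pin down two serving amounts, so the optimal mix uses at most two foods. The candidates are each food alone (scaled to the tighter of vitamin C/potassium) and each pair with both constraints tight.
sweet potato only: max(154/31, 1571/593) = 4.968 servings → $3.23.
kale only: max(154/46, 1571/201) = 7.816 servings → $5.86.
carrots only: max(154/5, 1571/285) = 30.8 servings → $13.86.
sweet potato + kale with both tight: 1.963 servings and 2.025 servings → $2.79.
sweet potato + carrots: the both-tight solution has a negative serving — not a feasible corner.
kale + carrots with both tight: 2.977 servings and 3.413 servings → $3.77.
Cheapest feasible corner: $2.79.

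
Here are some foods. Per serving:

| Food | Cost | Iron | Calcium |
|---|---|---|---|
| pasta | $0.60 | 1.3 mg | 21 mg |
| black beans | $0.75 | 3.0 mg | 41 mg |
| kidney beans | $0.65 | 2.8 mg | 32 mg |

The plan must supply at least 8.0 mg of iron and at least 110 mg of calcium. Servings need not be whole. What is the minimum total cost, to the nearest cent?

For a min-cost LP with two ≥-constraints, a basic feasible solution has at most two positive variables.
pasta only: max(8.0/1.3, 110/21) = 6.154 servings → $3.69.
black beans only: max(8.0/3.0, 110/41) = 2.683 servings → $2.01.
kidney beans only: max(8.0/2.8, 110/32) = 3.438 servings → $2.23.
pasta + black beans with both tight: 0.2062 servings and 2.577 servings → $2.06.
pasta + kidney beans with both tight: 3.023 servings and 1.453 servings → $2.76.
black beans + kidney beans: the both-tight solution has a negative serving — not a feasible corner.
The minimum over all feasible corners is $2.01.

$2.01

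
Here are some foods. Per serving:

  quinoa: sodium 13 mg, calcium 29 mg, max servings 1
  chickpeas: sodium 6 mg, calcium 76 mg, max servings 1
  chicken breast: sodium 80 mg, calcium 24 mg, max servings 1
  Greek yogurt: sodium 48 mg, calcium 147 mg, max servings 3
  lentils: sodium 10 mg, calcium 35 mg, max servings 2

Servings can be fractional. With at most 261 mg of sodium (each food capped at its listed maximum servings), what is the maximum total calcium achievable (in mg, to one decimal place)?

639.4 mg

Calcium per mg sodium: chickpeas 12.67, lentils 3.5, Greek yogurt 3.062, quinoa 2.231, chicken breast 0.3.
Take 1 serving of chickpeas: uses 6 mg sodium, +76.0 mg calcium (running total 76.0 mg).
Take 2 servings of lentils: uses 20 mg sodium, +70.0 mg calcium (running total 146.0 mg).
Take 3 servings of Greek yogurt: uses 144 mg sodium, +441.0 mg calcium (running total 587.0 mg).
Take 1 serving of quinoa: uses 13 mg sodium, +29.0 mg calcium (running total 616.0 mg).
Take 0.975 servings of chicken breast: uses 78 mg sodium, +23.4 mg calcium (running total 639.4 mg).
Greedy by best ratio exhausts the sodium allowance optimally: 639.4 mg.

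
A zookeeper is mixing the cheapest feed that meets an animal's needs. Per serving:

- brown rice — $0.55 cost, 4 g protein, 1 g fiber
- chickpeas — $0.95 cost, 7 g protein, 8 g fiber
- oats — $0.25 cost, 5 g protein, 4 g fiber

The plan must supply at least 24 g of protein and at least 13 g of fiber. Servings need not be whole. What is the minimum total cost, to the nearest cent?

The cheapest plan sits at a corner of the feasible region — with two constraints it uses at most two foods.
brown rice only: max(24/4, 13/1) = 13 servings → $7.15.
chickpeas only: max(24/7, 13/8) = 3.429 servings → $3.26.
oats only: max(24/5, 13/4) = 4.8 servings → $1.20.
brown rice + chickpeas with both tight: 4.04 servings and 1.12 servings → $3.29.
brown rice + oats with both tight: 2.818 servings and 2.545 servings → $2.19.
chickpeas + oats with both targets exact would need a negative amount; discard.
Cheapest feasible corner: $1.20.

$1.20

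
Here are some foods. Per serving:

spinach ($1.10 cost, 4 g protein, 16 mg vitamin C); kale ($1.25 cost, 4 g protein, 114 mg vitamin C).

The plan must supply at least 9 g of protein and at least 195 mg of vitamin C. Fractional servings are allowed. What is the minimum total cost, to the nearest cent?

$2.72

spinach only: max(9/4, 195/16) = 12.19 servings → $13.41.
kale only: max(9/4, 195/114) = 2.25 servings → $2.81.
spinach + kale with both tight: 0.6276 servings and 1.622 servings → $2.72.
Cheapest feasible corner: $2.72.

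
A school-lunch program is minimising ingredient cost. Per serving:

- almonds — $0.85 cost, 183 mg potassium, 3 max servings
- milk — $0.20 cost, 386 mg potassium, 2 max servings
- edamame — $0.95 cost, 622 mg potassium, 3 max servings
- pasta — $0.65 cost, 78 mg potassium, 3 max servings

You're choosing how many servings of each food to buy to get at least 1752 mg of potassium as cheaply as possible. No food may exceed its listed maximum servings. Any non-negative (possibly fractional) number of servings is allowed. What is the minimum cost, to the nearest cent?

Cost per mg of potassium: milk $0.0005, edamame $0.0015, almonds $0.0046, pasta $0.0083.
Take 2 servings of milk: +772.0 mg potassium for $0.40 (total $0.40, still need 980.0 mg).
Take 1.576 servings of edamame: +980.0 mg potassium for $1.50 (total $1.90, still need 0.0 mg).
Filling from the cheapest source first is optimal under one linear minimum: $1.90.

$1.90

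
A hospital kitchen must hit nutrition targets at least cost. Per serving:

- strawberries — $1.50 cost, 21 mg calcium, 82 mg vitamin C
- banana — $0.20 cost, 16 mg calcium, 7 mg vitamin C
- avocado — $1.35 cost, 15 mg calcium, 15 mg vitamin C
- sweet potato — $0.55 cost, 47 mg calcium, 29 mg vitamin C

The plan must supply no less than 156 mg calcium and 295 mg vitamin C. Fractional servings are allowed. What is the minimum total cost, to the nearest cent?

A basic optimal solution has at most two foods positive. Try each food alone and each pair with both targets met exactly.
strawberries only: max(156/21, 295/82) = 7.429 servings → $11.14.
banana only: max(156/16, 295/7) = 42.14 servings → $8.43.
avocado only: max(156/15, 295/15) = 19.67 servings → $26.55.
sweet potato only: max(156/47, 295/29) = 10.17 servings → $5.59.
strawberries + banana with both tight: 3.114 servings and 5.663 servings → $5.80.
strawberries + avocado with both tight: 2.279 servings and 7.21 servings → $13.15.
strawberries + sweet potato with both tight: 2.879 servings and 2.033 servings → $5.44.
banana + avocado: intersection lies outside the first quadrant.
banana + sweet potato: the both-tight solution has a negative serving — not a feasible corner.
avocado + sweet potato: intersection lies outside the first quadrant.
So the least-cost plan costs $5.44.

$5.44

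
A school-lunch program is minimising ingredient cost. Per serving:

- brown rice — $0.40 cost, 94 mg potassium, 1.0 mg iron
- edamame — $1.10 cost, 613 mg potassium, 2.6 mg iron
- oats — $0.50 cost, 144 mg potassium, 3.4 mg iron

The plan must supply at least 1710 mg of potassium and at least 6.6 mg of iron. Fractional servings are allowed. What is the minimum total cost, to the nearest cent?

$3.07

With two linear requirements the optimum uses one or two foods; enumerate the corners.
brown rice only: max(1710/94, 6.6/1.0) = 18.19 servings → $7.28.
edamame only: max(1710/613, 6.6/2.6) = 2.79 servings → $3.07.
oats only: max(1710/144, 6.6/3.4) = 11.88 servings → $5.94.
brown rice + edamame with both targets exact would need a negative amount; discard.
brown rice + oats with both targets exact would need a negative amount; discard.
edamame + oats with both targets exact would need a negative amount; discard.
The minimum over all feasible corners is $3.07.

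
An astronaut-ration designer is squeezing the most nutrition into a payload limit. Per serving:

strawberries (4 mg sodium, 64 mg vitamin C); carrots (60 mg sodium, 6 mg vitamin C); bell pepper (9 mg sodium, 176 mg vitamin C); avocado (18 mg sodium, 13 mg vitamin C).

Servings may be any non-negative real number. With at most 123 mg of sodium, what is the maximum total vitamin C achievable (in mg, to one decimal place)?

Vitamin C per mg sodium: bell pepper 19.56, strawberries 16, avocado 0.7222, carrots 0.1.
With no serving limits, spend the whole sodium allowance on bell pepper: 123 mg / 9 mg × 176 mg = 2405.3 mg.

2405.3 mg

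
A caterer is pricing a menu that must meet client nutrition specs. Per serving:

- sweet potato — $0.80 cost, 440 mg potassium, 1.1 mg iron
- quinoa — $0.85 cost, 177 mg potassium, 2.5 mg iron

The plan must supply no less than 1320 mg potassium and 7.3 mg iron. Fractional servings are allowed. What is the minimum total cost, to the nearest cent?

$3.43

An LP optimum is at a vertex; with two nutrient constraints at most two foods are used. Check each candidate.
sweet potato only: max(1320/440, 7.3/1.1) = 6.636 servings → $5.31.
quinoa only: max(1320/177, 7.3/2.5) = 7.458 servings → $6.34.
sweet potato + quinoa with both tight: 2.218 servings and 1.944 servings → $3.43.
Cheapest feasible corner: $3.43.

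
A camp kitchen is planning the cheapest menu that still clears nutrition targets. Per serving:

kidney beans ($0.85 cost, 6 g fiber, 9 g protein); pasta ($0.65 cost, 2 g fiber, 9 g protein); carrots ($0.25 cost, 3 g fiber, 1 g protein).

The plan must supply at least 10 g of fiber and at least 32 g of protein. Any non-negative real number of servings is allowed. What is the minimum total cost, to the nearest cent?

$2.46

The cheapest plan sits at a corner of the feasible region — with two constraints it uses at most two foods.
kidney beans only: max(10/6, 32/9) = 3.556 servings → $3.02.
pasta only: max(10/2, 32/9) = 5 servings → $3.25.
carrots only: max(10/3, 32/1) = 32 servings → $8.00.
kidney beans + pasta with both tight: 0.7222 servings and 2.833 servings → $2.46.
kidney beans + carrots: intersection lies outside the first quadrant.
pasta + carrots with both tight: 3.44 servings and 1.04 servings → $2.50.
The minimum over all feasible corners is $2.46.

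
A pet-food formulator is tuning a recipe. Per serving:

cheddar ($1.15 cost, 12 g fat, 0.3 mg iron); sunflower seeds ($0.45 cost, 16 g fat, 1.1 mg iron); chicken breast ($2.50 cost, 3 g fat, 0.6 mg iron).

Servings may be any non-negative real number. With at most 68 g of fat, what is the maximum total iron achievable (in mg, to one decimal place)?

13.6 mg

Iron per g fat: chicken breast 0.2, sunflower seeds 0.06875, cheddar 0.025.
With no serving limits, spend the whole fat allowance on chicken breast: 68 g / 3 g × 0.6 mg = 13.6 mg.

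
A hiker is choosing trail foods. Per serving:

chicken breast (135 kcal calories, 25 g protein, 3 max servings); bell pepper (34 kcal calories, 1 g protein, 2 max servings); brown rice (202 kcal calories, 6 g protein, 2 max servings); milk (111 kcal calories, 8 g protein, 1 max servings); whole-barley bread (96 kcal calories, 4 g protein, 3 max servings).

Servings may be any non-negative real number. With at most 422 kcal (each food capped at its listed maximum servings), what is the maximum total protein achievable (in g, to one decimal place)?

76.2 g

Protein per kcal: chicken breast 0.1852, milk 0.07207, whole-barley bread 0.04167, brown rice 0.0297, bell pepper 0.02941.
Take 3 servings of chicken breast: uses 405 kcal, +75.0 g protein (running total 75.0 g).
Take 0.1532 servings of milk: uses 17 kcal, +1.2 g protein (running total 76.2 g).
Greedy by best ratio exhausts the calories allowance optimally: 76.2 g.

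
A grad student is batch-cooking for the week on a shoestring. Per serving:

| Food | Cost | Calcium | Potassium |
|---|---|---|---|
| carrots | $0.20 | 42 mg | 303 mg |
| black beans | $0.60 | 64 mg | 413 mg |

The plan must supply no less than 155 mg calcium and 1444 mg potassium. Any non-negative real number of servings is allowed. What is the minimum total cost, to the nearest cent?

With two linear requirements the optimum uses one or two foods; enumerate the corners.
carrots only: max(155/42, 1444/303) = 4.766 servings → $0.95.
black beans only: max(155/64, 1444/413) = 3.496 servings → $2.10.
carrots + black beans: intersection lies outside the first quadrant.
So the least-cost plan costs $0.95.

$0.95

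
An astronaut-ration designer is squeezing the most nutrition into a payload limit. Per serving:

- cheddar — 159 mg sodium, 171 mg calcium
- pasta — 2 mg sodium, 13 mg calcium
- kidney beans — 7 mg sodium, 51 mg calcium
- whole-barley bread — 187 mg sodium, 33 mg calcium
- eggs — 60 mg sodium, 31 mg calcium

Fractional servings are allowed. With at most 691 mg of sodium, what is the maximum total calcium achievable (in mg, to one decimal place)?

Calcium per mg sodium: kidney beans 7.286, pasta 6.5, cheddar 1.075, eggs 0.5167, whole-barley bread 0.1765.
With no serving limits, spend the whole sodium allowance on kidney beans: 691 mg / 7 mg × 51 mg = 5034.4 mg.

5034.4 mg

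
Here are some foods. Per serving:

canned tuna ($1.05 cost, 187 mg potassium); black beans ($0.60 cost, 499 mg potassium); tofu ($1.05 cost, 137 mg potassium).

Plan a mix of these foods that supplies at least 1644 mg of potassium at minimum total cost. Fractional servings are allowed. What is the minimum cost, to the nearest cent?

$1.98

Cost per mg of potassium: black beans $0.0012, canned tuna $0.0056, tofu $0.0077.
With no serving limits, use only black beans: 1644 mg / 499 mg = 3.295 servings × $0.60 = $1.98.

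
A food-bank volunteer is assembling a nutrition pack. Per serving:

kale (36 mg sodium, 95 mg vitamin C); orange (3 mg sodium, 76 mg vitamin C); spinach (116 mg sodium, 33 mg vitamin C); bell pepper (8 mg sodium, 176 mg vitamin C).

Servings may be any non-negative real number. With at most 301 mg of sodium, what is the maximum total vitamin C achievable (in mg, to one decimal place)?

Vitamin C per mg sodium: orange 25.33, bell pepper 22, kale 2.639, spinach 0.2845.
With no serving limits, spend the whole sodium allowance on orange: 301 mg / 3 mg × 76 mg = 7625.3 mg.

7625.3 mg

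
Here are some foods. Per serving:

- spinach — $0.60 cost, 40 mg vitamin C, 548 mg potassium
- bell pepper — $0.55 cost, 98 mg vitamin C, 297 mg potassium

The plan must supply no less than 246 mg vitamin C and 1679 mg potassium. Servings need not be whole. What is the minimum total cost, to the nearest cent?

A basic optimal solution has at most two foods positive. Try each food alone and each pair with both targets met exactly.
spinach only: max(246/40, 1679/548) = 6.15 servings → $3.69.
bell pepper only: max(246/98, 1679/297) = 5.653 servings → $3.11.
spinach + bell pepper with both tight: 2.187 servings and 1.617 servings → $2.20.
Cheapest feasible corner: $2.20.

$2.20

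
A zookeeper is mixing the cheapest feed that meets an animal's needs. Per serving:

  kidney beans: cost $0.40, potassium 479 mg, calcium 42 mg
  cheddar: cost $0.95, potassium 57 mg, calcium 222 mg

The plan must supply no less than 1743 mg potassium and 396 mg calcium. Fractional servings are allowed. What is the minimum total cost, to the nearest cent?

$2.47

Compare the cost at each extreme point of the feasible region.
kidney beans only: max(1743/479, 396/42) = 9.429 servings → $3.77.
cheddar only: max(1743/57, 396/222) = 30.58 servings → $29.05.
kidney beans + cheddar with both tight: 3.505 servings and 1.121 servings → $2.47.
Cheapest feasible corner: $2.47.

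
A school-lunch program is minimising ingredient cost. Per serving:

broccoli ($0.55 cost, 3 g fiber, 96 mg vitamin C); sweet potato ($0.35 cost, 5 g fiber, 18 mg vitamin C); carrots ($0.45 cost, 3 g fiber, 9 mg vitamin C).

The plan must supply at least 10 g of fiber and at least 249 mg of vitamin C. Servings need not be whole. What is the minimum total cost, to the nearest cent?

$1.55

A basic optimal solution has at most two foods positive. Try each food alone and each pair with both targets met exactly.
broccoli only: max(10/3, 249/96) = 3.333 servings → $1.83.
sweet potato only: max(10/5, 249/18) = 13.83 servings → $4.84.
carrots only: max(10/3, 249/9) = 27.67 servings → $12.45.
broccoli + sweet potato with both tight: 2.5 servings and 0.5 servings → $1.55.
broccoli + carrots with both tight: 2.517 servings and 0.8161 servings → $1.75.
sweet potato + carrots with both targets exact would need a negative amount; discard.
Cheapest feasible corner: $1.55.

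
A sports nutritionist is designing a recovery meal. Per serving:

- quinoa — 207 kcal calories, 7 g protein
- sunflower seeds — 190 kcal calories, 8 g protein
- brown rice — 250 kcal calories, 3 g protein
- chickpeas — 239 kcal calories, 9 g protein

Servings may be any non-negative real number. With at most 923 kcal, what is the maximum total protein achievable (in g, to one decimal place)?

38.9 g

Protein per kcal: sunflower seeds 0.04211, chickpeas 0.03766, quinoa 0.03382, brown rice 0.012.
With no serving limits, spend the whole calories allowance on sunflower seeds: 923 kcal / 190 kcal × 8 g = 38.9 g.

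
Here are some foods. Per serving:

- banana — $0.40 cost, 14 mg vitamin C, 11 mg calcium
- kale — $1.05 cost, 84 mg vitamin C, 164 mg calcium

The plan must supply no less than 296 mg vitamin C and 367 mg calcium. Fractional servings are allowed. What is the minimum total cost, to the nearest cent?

$3.70

An LP optimum is at a vertex; with two nutrient constraints at most two foods are used. Check each candidate.
banana only: max(296/14, 367/11) = 33.36 servings → $13.35.
kale only: max(296/84, 367/164) = 3.524 servings → $3.70.
banana + kale with both tight: 12.91 servings and 1.372 servings → $6.61.
The minimum over all feasible corners is $3.70.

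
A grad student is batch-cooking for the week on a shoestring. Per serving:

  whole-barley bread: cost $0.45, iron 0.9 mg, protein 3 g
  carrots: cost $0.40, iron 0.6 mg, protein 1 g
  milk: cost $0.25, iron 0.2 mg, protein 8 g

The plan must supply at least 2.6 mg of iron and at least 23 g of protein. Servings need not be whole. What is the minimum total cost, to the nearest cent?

$1.59

This is a tiny linear program; its minimum lies at a vertex of the feasible set. List the vertices and price them.
whole-barley bread only: max(2.6/0.9, 23/3) = 7.667 servings → $3.45.
carrots only: max(2.6/0.6, 23/1) = 23 servings → $9.20.
milk only: max(2.6/0.2, 23/8) = 13 servings → $3.25.
whole-barley bread + carrots: intersection lies outside the first quadrant.
whole-barley bread + milk with both tight: 2.455 servings and 1.955 servings → $1.59.
carrots + milk with both tight: 3.522 servings and 2.435 servings → $2.02.
Cheapest feasible corner: $1.59.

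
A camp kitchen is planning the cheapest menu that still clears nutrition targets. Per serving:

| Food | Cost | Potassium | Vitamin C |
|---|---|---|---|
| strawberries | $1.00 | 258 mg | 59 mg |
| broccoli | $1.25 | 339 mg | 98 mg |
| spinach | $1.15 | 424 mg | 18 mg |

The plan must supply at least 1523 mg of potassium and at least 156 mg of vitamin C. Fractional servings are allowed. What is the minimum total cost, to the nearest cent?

$4.49

strawberries only: max(1523/258, 156/59) = 5.903 servings → $5.90.
broccoli only: max(1523/339, 156/98) = 4.493 servings → $5.62.
spinach only: max(1523/424, 156/18) = 8.667 servings → $9.97.
strawberries + broccoli: intersection lies outside the first quadrant.
strawberries + spinach with both tight: 1.901 servings and 2.435 servings → $4.70.
broccoli + spinach with both tight: 1.093 servings and 2.718 servings → $4.49.
So the least-cost plan costs $4.49.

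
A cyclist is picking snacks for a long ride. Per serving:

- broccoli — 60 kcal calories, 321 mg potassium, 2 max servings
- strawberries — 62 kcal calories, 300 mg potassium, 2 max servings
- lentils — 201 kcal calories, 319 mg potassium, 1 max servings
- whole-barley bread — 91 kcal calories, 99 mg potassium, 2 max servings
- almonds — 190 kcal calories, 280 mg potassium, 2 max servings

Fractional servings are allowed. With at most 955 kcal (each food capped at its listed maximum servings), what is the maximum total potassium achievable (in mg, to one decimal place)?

Potassium per kcal: broccoli 5.35, strawberries 4.839, lentils 1.587, almonds 1.474, whole-barley bread 1.088.
Take 2 servings of broccoli: uses 120 kcal, +642.0 mg potassium (running total 642.0 mg).
Take 2 servings of strawberries: uses 124 kcal, +600.0 mg potassium (running total 1242.0 mg).
Take 1 serving of lentils: uses 201 kcal, +319.0 mg potassium (running total 1561.0 mg).
Take 2 servings of almonds: uses 380 kcal, +560.0 mg potassium (running total 2121.0 mg).
Take 1.429 servings of whole-barley bread: uses 130 kcal, +141.4 mg potassium (running total 2262.4 mg).
Filling greedily by potassium-per-kcal is optimal for one linear limit, giving 2262.4 mg.

2262.4 mg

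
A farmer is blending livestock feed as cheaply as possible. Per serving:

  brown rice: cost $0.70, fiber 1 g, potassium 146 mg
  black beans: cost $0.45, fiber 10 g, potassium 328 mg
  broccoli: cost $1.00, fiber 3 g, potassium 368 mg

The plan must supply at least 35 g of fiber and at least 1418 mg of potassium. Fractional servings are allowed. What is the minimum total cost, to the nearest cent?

brown rice only: max(35/1, 1418/146) = 35 servings → $24.50.
black beans only: max(35/10, 1418/328) = 4.323 servings → $1.95.
broccoli only: max(35/3, 1418/368) = 11.67 servings → $11.67.
brown rice + black beans with both tight: 2.385 servings and 3.261 servings → $3.14.
brown rice + broccoli: the both-tight solution has a negative serving — not a feasible corner.
black beans + broccoli with both tight: 3.2 servings and 1.001 servings → $2.44.
Cheapest feasible corner: $1.95.

$1.95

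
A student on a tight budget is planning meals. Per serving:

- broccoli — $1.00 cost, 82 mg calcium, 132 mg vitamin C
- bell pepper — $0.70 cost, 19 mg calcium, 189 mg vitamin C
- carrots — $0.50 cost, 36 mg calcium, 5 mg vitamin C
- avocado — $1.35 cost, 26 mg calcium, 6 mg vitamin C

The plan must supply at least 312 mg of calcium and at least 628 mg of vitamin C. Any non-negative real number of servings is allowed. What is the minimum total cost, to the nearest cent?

$4.18

Two binding constraints pin down two serving amounts, so the optimal mix uses at most two foods. The candidates are each food alone (scaled to the tighter of calcium/vitamin C) and each pair with both constraints tight.
broccoli only: max(312/82, 628/132) = 4.758 servings → $4.76.
bell pepper only: max(312/19, 628/189) = 16.42 servings → $11.49.
carrots only: max(312/36, 628/5) = 125.6 servings → $62.80.
avocado only: max(312/26, 628/6) = 104.7 servings → $141.30.
broccoli + bell pepper with both tight: 3.621 servings and 0.7938 servings → $4.18.
broccoli + carrots: the both-tight solution has a negative serving — not a feasible corner.
broccoli + avocado: the both-tight solution has a negative serving — not a feasible corner.
bell pepper + carrots with both tight: 3.137 servings and 7.011 servings → $5.70.
bell pepper + avocado with both tight: 3.012 servings and 9.799 servings → $15.34.
carrots + avocado with both targets exact would need a negative amount; discard.
So the least-cost plan costs $4.18.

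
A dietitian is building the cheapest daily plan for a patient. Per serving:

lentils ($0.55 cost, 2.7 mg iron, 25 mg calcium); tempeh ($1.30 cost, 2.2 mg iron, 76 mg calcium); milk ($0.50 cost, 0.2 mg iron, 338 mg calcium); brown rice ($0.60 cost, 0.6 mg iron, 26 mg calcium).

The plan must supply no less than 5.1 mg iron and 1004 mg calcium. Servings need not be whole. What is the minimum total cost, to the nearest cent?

$2.35

Check every corner: each single food scaled to meet both minima, and each pair solved so both constraints bind.
lentils only: max(5.1/2.7, 1004/25) = 40.16 servings → $22.09.
tempeh only: max(5.1/2.2, 1004/76) = 13.21 servings → $17.17.
milk only: max(5.1/0.2, 1004/338) = 25.5 servings → $12.75.
brown rice only: max(5.1/0.6, 1004/26) = 38.62 servings → $23.17.
lentils + tempeh with both targets exact would need a negative amount; discard.
lentils + milk with both tight: 1.678 servings and 2.846 servings → $2.35.
lentils + brown rice with both targets exact would need a negative amount; discard.
tempeh + milk with both tight: 2.091 servings and 2.5 servings → $3.97.
tempeh + brown rice: the both-tight solution has a negative serving — not a feasible corner.
milk + brown rice with both tight: 2.378 servings and 7.707 servings → $5.81.
The minimum over all feasible corners is $2.35.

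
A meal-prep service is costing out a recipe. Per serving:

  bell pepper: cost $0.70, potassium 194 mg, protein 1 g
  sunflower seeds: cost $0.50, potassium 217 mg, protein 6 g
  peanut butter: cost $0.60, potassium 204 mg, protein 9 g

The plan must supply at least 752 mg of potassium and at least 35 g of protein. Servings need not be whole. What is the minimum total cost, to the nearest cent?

$2.33

An LP optimum is at a vertex; with two nutrient constraints at most two foods are used. Check each candidate.
bell pepper only: max(752/194, 35/1) = 35 servings → $24.50.
sunflower seeds only: max(752/217, 35/6) = 5.833 servings → $2.92.
peanut butter only: max(752/204, 35/9) = 3.889 servings → $2.33.
bell pepper + sunflower seeds: the both-tight solution has a negative serving — not a feasible corner.
bell pepper + peanut butter: the both-tight solution has a negative serving — not a feasible corner.
sunflower seeds + peanut butter: the both-tight solution has a negative serving — not a feasible corner.
So the least-cost plan costs $2.33.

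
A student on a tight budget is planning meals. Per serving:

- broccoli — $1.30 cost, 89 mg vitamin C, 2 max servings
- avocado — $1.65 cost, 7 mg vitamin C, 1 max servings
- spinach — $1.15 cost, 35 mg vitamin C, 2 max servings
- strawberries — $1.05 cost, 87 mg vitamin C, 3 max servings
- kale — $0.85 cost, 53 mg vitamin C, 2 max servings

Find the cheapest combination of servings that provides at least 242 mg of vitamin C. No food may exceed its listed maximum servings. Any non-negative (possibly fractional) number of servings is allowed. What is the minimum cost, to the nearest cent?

$2.92

Cost per mg of vitamin C: strawberries $0.0121, broccoli $0.0146, kale $0.0160, spinach $0.0329, avocado $0.2357.
Take 2.782 servings of strawberries: +242.0 mg vitamin C for $2.92 (total $2.92, still need 0.0 mg).
Greedy by cheapest-per-mg is optimal for a single linear constraint, so the minimum cost is $2.92.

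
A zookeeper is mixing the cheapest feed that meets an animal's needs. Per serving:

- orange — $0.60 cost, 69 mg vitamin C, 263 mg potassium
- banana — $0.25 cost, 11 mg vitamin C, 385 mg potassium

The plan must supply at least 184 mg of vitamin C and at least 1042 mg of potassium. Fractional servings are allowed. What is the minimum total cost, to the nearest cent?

$1.75

Two binding constraints pin down two serving amounts, so the optimal mix uses at most two foods. The candidates are each food alone (scaled to the tighter of vitamin C/potassium) and each pair with both constraints tight.
orange only: max(184/69, 1042/263) = 3.962 servings → $2.38.
banana only: max(184/11, 1042/385) = 16.73 servings → $4.18.
orange + banana with both tight: 2.508 servings and 0.993 servings → $1.75.
So the least-cost plan costs $1.75.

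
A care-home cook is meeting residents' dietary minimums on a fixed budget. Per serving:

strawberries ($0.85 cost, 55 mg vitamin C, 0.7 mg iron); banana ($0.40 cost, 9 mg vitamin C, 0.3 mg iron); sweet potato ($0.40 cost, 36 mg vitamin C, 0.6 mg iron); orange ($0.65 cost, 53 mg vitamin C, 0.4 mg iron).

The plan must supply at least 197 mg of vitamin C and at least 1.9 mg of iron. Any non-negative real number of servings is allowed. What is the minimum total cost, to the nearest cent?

$2.19

Two binding constraints pin down two serving amounts, so the optimal mix uses at most two foods. The candidates are each food alone (scaled to the tighter of vitamin C/iron) and each pair with both constraints tight.
strawberries only: max(197/55, 1.9/0.7) = 3.582 servings → $3.04.
banana only: max(197/9, 1.9/0.3) = 21.89 servings → $8.76.
sweet potato only: max(197/36, 1.9/0.6) = 5.472 servings → $2.19.
orange only: max(197/53, 1.9/0.4) = 4.75 servings → $3.09.
strawberries + banana: intersection lies outside the first quadrant.
strawberries + sweet potato with both targets exact would need a negative amount; discard.
strawberries + orange with both tight: 1.45 servings and 2.212 servings → $2.67.
banana + sweet potato: the both-tight solution has a negative serving — not a feasible corner.
banana + orange with both tight: 1.78 servings and 3.415 servings → $2.93.
sweet potato + orange with both tight: 1.259 servings and 2.862 servings → $2.36.
The minimum over all feasible corners is $2.19.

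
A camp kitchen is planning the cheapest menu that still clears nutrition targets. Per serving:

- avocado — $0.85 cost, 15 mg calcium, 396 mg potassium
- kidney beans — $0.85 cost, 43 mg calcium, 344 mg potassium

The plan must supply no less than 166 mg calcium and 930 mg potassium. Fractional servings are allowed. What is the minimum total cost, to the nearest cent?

$3.28

A basic optimal solution has at most two foods positive. Try each food alone and each pair with both targets met exactly.
avocado only: max(166/15, 930/396) = 11.07 servings → $9.41.
kidney beans only: max(166/43, 930/344) = 3.86 servings → $3.28.
avocado + kidney beans: intersection lies outside the first quadrant.
So the least-cost plan costs $3.28.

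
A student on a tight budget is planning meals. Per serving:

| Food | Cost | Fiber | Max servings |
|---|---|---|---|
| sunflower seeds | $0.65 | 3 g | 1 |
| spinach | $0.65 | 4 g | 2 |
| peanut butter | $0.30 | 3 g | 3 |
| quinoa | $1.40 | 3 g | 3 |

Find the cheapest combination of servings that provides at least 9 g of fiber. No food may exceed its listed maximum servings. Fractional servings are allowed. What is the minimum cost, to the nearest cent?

$0.90

Cost per g of fiber: peanut butter $0.1000, spinach $0.1625, sunflower seeds $0.2167, quinoa $0.4667.
Take 3 servings of peanut butter: +9.0 g fiber for $0.90 (total $0.90, still need 0.0 g).
Greedy by cheapest-per-g is optimal for a single linear constraint, so the minimum cost is $0.90.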